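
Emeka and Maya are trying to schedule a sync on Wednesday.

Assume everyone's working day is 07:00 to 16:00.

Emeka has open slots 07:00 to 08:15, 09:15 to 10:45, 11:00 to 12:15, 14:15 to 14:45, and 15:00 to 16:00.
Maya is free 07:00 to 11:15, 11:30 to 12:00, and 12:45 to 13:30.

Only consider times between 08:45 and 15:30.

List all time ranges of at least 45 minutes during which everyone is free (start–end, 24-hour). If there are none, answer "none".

09:15–10:45

Emeka ∩ Maya: 07:00–08:15, 09:15–10:45, 11:00–11:15, 11:30–12:00.
Restricted to 08:45–15:30: 09:15–10:45, 11:00–11:15, 11:30–12:00.
Windows ≥ 45 min: 09:15–10:45.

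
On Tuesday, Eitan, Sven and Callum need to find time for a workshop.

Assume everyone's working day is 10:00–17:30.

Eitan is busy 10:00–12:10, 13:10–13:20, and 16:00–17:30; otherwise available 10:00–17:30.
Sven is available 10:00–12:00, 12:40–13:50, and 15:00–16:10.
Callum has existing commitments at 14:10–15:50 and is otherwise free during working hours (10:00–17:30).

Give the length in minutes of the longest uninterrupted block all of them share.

30 minutes

Eitan free within 10:00–17:30: 12:10–13:10, 13:20–16:00.
Callum free within 10:00–17:30: 10:00–14:10, 15:50–17:30.
Eitan ∩ Sven: 12:40–13:10, 13:20–13:50, 15:00–16:00.
Eitan ∩ Sven ∩ Callum: 12:40–13:10, 13:20–13:50, 15:50–16:00.
Common window lengths: 30, 30, 10 min; longest is 30.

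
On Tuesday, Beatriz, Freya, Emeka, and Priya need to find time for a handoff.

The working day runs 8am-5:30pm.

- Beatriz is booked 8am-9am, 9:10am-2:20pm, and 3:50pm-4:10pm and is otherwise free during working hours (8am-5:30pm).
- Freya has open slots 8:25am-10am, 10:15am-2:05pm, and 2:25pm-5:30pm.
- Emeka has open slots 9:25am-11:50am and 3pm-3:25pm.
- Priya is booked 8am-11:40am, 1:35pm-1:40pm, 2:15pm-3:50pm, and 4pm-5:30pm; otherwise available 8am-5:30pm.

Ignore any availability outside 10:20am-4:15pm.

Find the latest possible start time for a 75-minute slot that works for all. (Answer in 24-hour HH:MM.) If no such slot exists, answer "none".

Beatriz free within 08:00–17:30: 09:00–09:10, 14:20–15:50, 16:10–17:30.
Priya free within 08:00–17:30: 11:40–13:35, 13:40–14:15, 15:50–16:00.
Beatriz ∩ Freya: 09:00–09:10, 14:25–15:50, 16:10–17:30.
Beatriz ∩ Freya ∩ Emeka: 15:00–15:25.
Beatriz ∩ Freya ∩ Emeka ∩ Priya: (none).
Restricted to 10:20–16:15: (none).
Windows ≥ 75 min: (none).

none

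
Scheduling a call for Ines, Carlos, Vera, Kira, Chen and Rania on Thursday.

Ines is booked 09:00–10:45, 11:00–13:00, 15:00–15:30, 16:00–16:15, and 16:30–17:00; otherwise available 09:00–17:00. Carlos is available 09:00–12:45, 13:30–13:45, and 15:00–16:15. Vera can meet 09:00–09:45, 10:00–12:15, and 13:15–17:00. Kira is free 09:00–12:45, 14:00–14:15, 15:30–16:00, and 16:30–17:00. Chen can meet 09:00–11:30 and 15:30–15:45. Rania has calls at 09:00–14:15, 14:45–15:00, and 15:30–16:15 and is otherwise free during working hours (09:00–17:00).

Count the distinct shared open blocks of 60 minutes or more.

0

Ines free within 09:00–17:00: 10:45–11:00, 13:00–15:00, 15:30–16:00, 16:15–16:30.
Rania free within 09:00–17:00: 14:15–14:45, 15:00–15:30, 16:15–17:00.
Ines ∩ Carlos: 10:45–11:00, 13:30–13:45, 15:30–16:00.
Ines ∩ Carlos ∩ Vera: 10:45–11:00, 13:30–13:45, 15:30–16:00.
Ines ∩ Carlos ∩ Vera ∩ Kira: 10:45–11:00, 15:30–16:00.
Ines ∩ Carlos ∩ Vera ∩ Kira ∩ Chen: 10:45–11:00, 15:30–15:45.
Ines ∩ Carlos ∩ Vera ∩ Kira ∩ Chen ∩ Rania: (none).
Windows ≥ 60 min: (none).
That's 0 windows.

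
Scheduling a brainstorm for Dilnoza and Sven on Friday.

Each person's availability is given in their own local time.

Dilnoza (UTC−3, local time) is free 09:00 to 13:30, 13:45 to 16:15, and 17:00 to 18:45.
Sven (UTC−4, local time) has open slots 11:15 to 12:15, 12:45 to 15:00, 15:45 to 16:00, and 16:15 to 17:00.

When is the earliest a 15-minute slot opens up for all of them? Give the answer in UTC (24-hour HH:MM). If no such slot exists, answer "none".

15:15

Dilnoza → UTC: 12:00–16:30, 16:45–19:15, 20:00–21:45.
Sven → UTC: 15:15–16:15, 16:45–19:00, 19:45–20:00, 20:15–21:00.
Dilnoza ∩ Sven: 15:15–16:15, 16:45–19:00, 20:15–21:00.
Windows ≥ 15 min: 15:15–16:15, 16:45–19:00, 20:15–21:00.
Earliest such window starts at 15:15.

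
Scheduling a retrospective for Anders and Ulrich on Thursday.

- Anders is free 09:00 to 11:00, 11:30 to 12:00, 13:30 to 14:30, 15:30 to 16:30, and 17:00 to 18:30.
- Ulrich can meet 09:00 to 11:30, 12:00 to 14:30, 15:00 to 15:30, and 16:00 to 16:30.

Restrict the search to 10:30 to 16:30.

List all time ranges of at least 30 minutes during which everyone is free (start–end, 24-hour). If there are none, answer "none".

10:30–11:00, 13:30–14:30, 16:00–16:30

Anders ∩ Ulrich: 09:00–11:00, 13:30–14:30, 16:00–16:30.
Restricted to 10:30–16:30: 10:30–11:00, 13:30–14:30, 16:00–16:30.
Windows ≥ 30 min: 10:30–11:00, 13:30–14:30, 16:00–16:30.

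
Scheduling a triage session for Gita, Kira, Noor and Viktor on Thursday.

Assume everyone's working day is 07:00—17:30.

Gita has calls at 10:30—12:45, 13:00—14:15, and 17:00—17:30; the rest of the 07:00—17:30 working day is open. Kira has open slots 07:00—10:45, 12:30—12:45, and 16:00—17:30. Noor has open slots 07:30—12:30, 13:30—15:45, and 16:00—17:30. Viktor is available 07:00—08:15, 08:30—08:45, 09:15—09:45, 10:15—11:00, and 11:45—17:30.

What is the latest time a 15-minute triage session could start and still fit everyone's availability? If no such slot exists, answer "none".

16:45

Gita free within 07:00–17:30: 07:00–10:30, 12:45–13:00, 14:15–17:00.
Gita ∩ Kira: 07:00–10:30, 16:00–17:00.
Gita ∩ Kira ∩ Noor: 07:30–10:30, 16:00–17:00.
Gita ∩ Kira ∩ Noor ∩ Viktor: 07:30–08:15, 08:30–08:45, 09:15–09:45, 10:15–10:30, 16:00–17:00.
Windows ≥ 15 min: 07:30–08:15, 08:30–08:45, 09:15–09:45, 10:15–10:30, 16:00–17:00.
Latest start in the last window 16:00–17:00 is 17:00 − 15 min = 16:45.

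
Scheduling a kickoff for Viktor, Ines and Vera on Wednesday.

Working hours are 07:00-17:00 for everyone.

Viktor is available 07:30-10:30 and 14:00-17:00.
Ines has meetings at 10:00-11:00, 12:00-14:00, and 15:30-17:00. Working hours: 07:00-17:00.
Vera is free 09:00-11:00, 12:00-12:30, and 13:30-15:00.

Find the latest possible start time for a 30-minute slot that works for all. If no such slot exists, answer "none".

14:30

Ines free within 07:00–17:00: 07:00–10:00, 11:00–12:00, 14:00–15:30.
Viktor ∩ Ines: 07:30–10:00, 14:00–15:30.
Viktor ∩ Ines ∩ Vera: 09:00–10:00, 14:00–15:00.
Windows ≥ 30 min: 09:00–10:00, 14:00–15:00.
Latest start in the last window 14:00–15:00 is 15:00 − 30 min = 14:30.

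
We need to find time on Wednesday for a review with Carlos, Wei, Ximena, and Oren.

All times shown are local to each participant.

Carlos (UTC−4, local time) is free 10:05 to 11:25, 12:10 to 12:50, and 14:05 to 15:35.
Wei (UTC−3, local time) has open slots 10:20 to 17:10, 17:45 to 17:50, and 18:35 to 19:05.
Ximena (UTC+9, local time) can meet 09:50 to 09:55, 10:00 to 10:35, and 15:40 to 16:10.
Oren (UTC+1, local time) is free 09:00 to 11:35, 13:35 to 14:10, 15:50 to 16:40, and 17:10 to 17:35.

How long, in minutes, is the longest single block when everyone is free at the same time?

Carlos → UTC: 14:05–15:25, 16:10–16:50, 18:05–19:35.
Wei → UTC: 13:20–20:10, 20:45–20:50, 21:35–22:05.
Ximena → UTC: 00:50–00:55, 01:00–01:35, 06:40–07:10.
Oren → UTC: 08:00–10:35, 12:35–13:10, 14:50–15:40, 16:10–16:35.
Carlos ∩ Wei: 14:05–15:25, 16:10–16:50, 18:05–19:35.
Carlos ∩ Wei ∩ Ximena: (none).
Carlos ∩ Wei ∩ Ximena ∩ Oren: (none).
No common window.

0 minutes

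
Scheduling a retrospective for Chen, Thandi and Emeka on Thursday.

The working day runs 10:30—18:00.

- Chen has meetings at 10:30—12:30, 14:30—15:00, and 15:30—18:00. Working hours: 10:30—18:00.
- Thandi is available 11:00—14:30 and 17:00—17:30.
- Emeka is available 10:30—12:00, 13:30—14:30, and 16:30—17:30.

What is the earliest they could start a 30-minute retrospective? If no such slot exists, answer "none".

Chen free within 10:30–18:00: 12:30–14:30, 15:00–15:30.
Chen ∩ Thandi: 12:30–14:30.
Chen ∩ Thandi ∩ Emeka: 13:30–14:30.
Windows ≥ 30 min: 13:30–14:30.
Earliest such window starts at 13:30.

13:30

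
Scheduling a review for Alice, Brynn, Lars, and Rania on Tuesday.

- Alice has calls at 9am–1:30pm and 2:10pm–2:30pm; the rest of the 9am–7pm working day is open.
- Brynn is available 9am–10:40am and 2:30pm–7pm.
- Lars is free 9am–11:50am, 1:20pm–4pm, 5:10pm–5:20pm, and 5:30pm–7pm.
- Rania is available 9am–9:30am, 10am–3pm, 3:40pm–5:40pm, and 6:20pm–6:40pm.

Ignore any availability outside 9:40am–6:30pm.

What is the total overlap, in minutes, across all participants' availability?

80 minutes

Alice free within 09:00–19:00: 13:30–14:10, 14:30–19:00.
Alice ∩ Brynn: 14:30–19:00.
Alice ∩ Brynn ∩ Lars: 14:30–16:00, 17:10–17:20, 17:30–19:00.
Alice ∩ Brynn ∩ Lars ∩ Rania: 14:30–15:00, 15:40–16:00, 17:10–17:20, 17:30–17:40, 18:20–18:40.
Restricted to 09:40–18:30: 14:30–15:00, 15:40–16:00, 17:10–17:20, 17:30–17:40, 18:20–18:30.
Total common minutes: 30 + 20 + 10 + 10 + 10 = 80.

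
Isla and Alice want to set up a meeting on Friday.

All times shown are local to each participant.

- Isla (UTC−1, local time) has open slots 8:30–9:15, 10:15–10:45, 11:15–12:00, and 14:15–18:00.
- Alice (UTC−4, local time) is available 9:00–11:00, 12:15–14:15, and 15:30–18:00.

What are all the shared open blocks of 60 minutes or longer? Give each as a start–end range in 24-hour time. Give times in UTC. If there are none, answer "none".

16:15–18:15

Isla → UTC: 09:30–10:15, 11:15–11:45, 12:15–13:00, 15:15–19:00.
Alice → UTC: 13:00–15:00, 16:15–18:15, 19:30–22:00.
Isla ∩ Alice: 16:15–18:15.
Windows ≥ 60 min: 16:15–18:15.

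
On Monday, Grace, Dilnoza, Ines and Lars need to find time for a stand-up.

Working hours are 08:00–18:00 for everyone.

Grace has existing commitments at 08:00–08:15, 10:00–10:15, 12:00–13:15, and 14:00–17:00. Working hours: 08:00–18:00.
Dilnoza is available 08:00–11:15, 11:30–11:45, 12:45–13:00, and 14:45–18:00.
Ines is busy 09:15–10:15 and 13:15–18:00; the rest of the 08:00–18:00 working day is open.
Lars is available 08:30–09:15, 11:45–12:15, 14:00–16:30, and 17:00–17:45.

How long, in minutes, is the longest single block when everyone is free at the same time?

Grace free within 08:00–18:00: 08:15–10:00, 10:15–12:00, 13:15–14:00, 17:00–18:00.
Ines free within 08:00–18:00: 08:00–09:15, 10:15–13:15.
Grace ∩ Dilnoza: 08:15–10:00, 10:15–11:15, 11:30–11:45, 17:00–18:00.
Grace ∩ Dilnoza ∩ Ines: 08:15–09:15, 10:15–11:15, 11:30–11:45.
Grace ∩ Dilnoza ∩ Ines ∩ Lars: 08:30–09:15.
Single common window of 45 minutes.

45 minutes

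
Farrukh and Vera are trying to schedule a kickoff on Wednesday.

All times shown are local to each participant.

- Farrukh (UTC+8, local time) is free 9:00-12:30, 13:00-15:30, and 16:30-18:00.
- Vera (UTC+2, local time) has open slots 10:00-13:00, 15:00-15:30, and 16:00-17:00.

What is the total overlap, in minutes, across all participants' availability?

Farrukh → UTC: 01:00–04:30, 05:00–07:30, 08:30–10:00.
Vera → UTC: 08:00–11:00, 13:00–13:30, 14:00–15:00.
Farrukh ∩ Vera: 08:30–10:00.
Total common minutes: 90.

90 minutes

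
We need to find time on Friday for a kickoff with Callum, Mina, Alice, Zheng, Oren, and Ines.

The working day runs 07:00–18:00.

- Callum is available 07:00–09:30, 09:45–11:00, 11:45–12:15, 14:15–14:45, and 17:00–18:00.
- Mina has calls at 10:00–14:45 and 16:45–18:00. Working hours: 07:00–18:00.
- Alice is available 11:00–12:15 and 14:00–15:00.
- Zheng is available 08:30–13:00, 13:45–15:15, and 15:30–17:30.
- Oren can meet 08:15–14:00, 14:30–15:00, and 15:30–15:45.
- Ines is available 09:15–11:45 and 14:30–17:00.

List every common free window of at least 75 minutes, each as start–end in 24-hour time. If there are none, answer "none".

none

Mina free within 07:00–18:00: 07:00–10:00, 14:45–16:45.
Callum ∩ Mina: 07:00–09:30, 09:45–10:00.
Callum ∩ Mina ∩ Alice: (none).
Callum ∩ Mina ∩ Alice ∩ Zheng: (none).
Callum ∩ Mina ∩ Alice ∩ Zheng ∩ Oren: (none).
Callum ∩ Mina ∩ Alice ∩ Zheng ∩ Oren ∩ Ines: (none).
Windows ≥ 75 min: (none).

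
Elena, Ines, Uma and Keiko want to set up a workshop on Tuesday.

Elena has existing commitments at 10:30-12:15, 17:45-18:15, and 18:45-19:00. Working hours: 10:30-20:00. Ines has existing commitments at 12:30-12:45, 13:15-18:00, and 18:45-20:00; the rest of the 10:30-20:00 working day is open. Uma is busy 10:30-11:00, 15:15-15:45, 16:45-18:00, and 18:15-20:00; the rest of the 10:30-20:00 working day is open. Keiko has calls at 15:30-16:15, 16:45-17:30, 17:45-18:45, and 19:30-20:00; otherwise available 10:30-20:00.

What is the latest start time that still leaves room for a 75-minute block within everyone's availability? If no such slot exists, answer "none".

Elena free within 10:30–20:00: 12:15–17:45, 18:15–18:45, 19:00–20:00.
Ines free within 10:30–20:00: 10:30–12:30, 12:45–13:15, 18:00–18:45.
Uma free within 10:30–20:00: 11:00–15:15, 15:45–16:45, 18:00–18:15.
Keiko free within 10:30–20:00: 10:30–15:30, 16:15–16:45, 17:30–17:45, 18:45–19:30.
Elena ∩ Ines: 12:15–12:30, 12:45–13:15, 18:15–18:45.
Elena ∩ Ines ∩ Uma: 12:15–12:30, 12:45–13:15.
Elena ∩ Ines ∩ Uma ∩ Keiko: 12:15–12:30, 12:45–13:15.
Windows ≥ 75 min: (none).

none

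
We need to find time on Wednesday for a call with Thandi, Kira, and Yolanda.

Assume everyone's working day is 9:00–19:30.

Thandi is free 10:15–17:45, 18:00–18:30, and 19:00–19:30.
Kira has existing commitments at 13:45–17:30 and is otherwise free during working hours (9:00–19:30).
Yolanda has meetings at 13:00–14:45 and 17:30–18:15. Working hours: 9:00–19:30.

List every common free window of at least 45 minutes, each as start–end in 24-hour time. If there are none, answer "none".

10:15–13:00

Kira free within 09:00–19:30: 09:00–13:45, 17:30–19:30.
Yolanda free within 09:00–19:30: 09:00–13:00, 14:45–17:30, 18:15–19:30.
Thandi ∩ Kira: 10:15–13:45, 17:30–17:45, 18:00–18:30, 19:00–19:30.
Thandi ∩ Kira ∩ Yolanda: 10:15–13:00, 18:15–18:30, 19:00–19:30.
Windows ≥ 45 min: 10:15–13:00.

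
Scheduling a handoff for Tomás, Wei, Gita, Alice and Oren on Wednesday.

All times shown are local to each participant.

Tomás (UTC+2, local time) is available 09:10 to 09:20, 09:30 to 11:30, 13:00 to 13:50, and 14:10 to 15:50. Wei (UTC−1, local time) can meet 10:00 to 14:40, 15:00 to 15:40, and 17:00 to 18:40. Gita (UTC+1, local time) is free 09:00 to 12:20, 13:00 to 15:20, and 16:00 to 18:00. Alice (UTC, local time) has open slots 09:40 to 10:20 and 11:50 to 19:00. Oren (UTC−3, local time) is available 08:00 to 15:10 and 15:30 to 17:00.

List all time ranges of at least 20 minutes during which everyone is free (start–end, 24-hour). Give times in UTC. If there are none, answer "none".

Tomás → UTC: 07:10–07:20, 07:30–09:30, 11:00–11:50, 12:10–13:50.
Wei → UTC: 11:00–15:40, 16:00–16:40, 18:00–19:40.
Gita → UTC: 08:00–11:20, 12:00–14:20, 15:00–17:00.
Alice → UTC: 09:40–10:20, 11:50–19:00.
Oren → UTC: 11:00–18:10, 18:30–20:00.
Tomás ∩ Wei: 11:00–11:50, 12:10–13:50.
Tomás ∩ Wei ∩ Gita: 11:00–11:20, 12:10–13:50.
Tomás ∩ Wei ∩ Gita ∩ Alice: 12:10–13:50.
Tomás ∩ Wei ∩ Gita ∩ Alice ∩ Oren: 12:10–13:50.
Windows ≥ 20 min: 12:10–13:50.

12:10–13:50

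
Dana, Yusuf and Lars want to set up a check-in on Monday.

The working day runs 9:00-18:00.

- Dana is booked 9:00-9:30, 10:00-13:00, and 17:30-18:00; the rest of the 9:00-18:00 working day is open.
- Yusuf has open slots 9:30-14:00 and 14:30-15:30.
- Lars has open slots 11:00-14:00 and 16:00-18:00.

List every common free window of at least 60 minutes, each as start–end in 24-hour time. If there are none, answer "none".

13:00–14:00

Dana free within 09:00–18:00: 09:30–10:00, 13:00–17:30.
Dana ∩ Yusuf: 09:30–10:00, 13:00–14:00, 14:30–15:30.
Dana ∩ Yusuf ∩ Lars: 13:00–14:00.
Windows ≥ 60 min: 13:00–14:00.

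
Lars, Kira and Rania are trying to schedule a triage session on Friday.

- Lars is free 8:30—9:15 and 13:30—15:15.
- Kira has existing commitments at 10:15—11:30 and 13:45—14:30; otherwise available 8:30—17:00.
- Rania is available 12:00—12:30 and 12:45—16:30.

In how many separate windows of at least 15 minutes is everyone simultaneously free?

2

Kira free within 08:30–17:00: 08:30–10:15, 11:30–13:45, 14:30–17:00.
Lars ∩ Kira: 08:30–09:15, 13:30–13:45, 14:30–15:15.
Lars ∩ Kira ∩ Rania: 13:30–13:45, 14:30–15:15.
Windows ≥ 15 min: 13:30–13:45, 14:30–15:15.
That's 2 windows.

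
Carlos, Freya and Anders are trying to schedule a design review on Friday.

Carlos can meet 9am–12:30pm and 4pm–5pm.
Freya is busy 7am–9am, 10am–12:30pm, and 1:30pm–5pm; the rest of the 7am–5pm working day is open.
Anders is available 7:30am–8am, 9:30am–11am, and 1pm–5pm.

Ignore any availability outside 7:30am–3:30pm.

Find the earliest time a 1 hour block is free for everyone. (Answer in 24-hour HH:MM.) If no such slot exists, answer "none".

Freya free within 07:00–17:00: 09:00–10:00, 12:30–13:30.
Carlos ∩ Freya: 09:00–10:00.
Carlos ∩ Freya ∩ Anders: 09:30–10:00.
Restricted to 07:30–15:30: 09:30–10:00.
Windows ≥ 60 min: (none).

none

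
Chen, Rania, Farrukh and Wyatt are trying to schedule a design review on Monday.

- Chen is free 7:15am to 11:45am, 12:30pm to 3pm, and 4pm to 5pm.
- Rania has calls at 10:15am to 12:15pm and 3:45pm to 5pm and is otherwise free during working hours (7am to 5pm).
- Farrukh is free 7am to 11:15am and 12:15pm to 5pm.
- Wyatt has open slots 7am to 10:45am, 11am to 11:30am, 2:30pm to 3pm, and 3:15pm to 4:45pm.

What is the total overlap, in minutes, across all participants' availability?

Rania free within 07:00–17:00: 07:00–10:15, 12:15–15:45.
Chen ∩ Rania: 07:15–10:15, 12:30–15:00.
Chen ∩ Rania ∩ Farrukh: 07:15–10:15, 12:30–15:00.
Chen ∩ Rania ∩ Farrukh ∩ Wyatt: 07:15–10:15, 14:30–15:00.
Total common minutes: 180 + 30 = 210.

210 minutes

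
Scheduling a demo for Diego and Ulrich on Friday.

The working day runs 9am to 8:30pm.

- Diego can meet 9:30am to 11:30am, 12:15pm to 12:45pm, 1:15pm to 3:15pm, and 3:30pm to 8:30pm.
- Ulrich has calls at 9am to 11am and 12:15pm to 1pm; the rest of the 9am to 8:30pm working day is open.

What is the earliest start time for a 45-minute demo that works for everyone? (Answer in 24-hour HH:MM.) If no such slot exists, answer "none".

Ulrich free within 09:00–20:30: 11:00–12:15, 13:00–20:30.
Diego ∩ Ulrich: 11:00–11:30, 13:15–15:15, 15:30–20:30.
Windows ≥ 45 min: 13:15–15:15, 15:30–20:30.
Earliest such window starts at 13:15.

13:15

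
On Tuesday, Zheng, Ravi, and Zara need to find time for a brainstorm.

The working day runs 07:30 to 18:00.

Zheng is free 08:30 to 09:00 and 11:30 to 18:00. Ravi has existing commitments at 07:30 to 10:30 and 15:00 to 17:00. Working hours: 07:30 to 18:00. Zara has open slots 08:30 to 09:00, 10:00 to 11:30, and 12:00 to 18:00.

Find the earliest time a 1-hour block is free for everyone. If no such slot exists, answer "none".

Ravi free within 07:30–18:00: 10:30–15:00, 17:00–18:00.
Zheng ∩ Ravi: 11:30–15:00, 17:00–18:00.
Zheng ∩ Ravi ∩ Zara: 12:00–15:00, 17:00–18:00.
Windows ≥ 60 min: 12:00–15:00, 17:00–18:00.
Earliest such window starts at 12:00.

12:00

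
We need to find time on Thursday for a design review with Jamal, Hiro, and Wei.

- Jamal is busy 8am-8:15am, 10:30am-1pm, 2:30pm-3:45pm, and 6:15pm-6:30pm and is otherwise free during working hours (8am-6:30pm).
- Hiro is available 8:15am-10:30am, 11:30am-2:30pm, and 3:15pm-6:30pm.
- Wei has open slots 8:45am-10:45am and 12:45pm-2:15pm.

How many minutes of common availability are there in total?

Jamal free within 08:00–18:30: 08:15–10:30, 13:00–14:30, 15:45–18:15.
Jamal ∩ Hiro: 08:15–10:30, 13:00–14:30, 15:45–18:15.
Jamal ∩ Hiro ∩ Wei: 08:45–10:30, 13:00–14:15.
Total common minutes: 105 + 75 = 180.

180 minutes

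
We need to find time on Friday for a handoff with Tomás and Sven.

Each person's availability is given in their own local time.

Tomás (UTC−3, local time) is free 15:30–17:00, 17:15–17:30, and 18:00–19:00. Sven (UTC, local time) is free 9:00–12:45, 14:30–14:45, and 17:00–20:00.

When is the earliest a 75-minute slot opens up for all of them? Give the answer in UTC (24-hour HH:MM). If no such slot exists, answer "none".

18:30

Tomás → UTC: 18:30–20:00, 20:15–20:30, 21:00–22:00.
Sven → UTC: 09:00–12:45, 14:30–14:45, 17:00–20:00.
Tomás ∩ Sven: 18:30–20:00.
Windows ≥ 75 min: 18:30–20:00.
Earliest such window starts at 18:30.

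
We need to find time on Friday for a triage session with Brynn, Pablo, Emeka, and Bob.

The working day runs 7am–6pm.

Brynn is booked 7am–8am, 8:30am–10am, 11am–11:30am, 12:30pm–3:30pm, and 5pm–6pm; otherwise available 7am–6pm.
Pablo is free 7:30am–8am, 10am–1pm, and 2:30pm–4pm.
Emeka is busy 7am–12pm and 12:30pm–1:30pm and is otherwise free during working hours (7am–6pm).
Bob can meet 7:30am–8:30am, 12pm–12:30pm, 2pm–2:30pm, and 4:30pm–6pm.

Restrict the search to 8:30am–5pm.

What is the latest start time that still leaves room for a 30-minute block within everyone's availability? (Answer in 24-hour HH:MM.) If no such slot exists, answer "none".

12:00

Brynn free within 07:00–18:00: 08:00–08:30, 10:00–11:00, 11:30–12:30, 15:30–17:00.
Emeka free within 07:00–18:00: 12:00–12:30, 13:30–18:00.
Brynn ∩ Pablo: 10:00–11:00, 11:30–12:30, 15:30–16:00.
Brynn ∩ Pablo ∩ Emeka: 12:00–12:30, 15:30–16:00.
Brynn ∩ Pablo ∩ Emeka ∩ Bob: 12:00–12:30.
Restricted to 08:30–17:00: 12:00–12:30.
Windows ≥ 30 min: 12:00–12:30.
Latest start in the last window 12:00–12:30 is 12:30 − 30 min = 12:00.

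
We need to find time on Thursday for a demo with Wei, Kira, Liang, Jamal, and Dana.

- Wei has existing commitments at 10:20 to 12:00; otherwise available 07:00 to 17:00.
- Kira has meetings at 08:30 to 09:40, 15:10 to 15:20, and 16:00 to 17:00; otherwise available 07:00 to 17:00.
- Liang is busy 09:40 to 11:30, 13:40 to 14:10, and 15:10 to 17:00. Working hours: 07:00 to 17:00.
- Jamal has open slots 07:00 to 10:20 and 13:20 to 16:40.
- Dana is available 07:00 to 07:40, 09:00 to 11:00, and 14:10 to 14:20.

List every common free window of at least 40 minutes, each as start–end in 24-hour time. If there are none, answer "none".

Wei free within 07:00–17:00: 07:00–10:20, 12:00–17:00.
Kira free within 07:00–17:00: 07:00–08:30, 09:40–15:10, 15:20–16:00.
Liang free within 07:00–17:00: 07:00–09:40, 11:30–13:40, 14:10–15:10.
Wei ∩ Kira: 07:00–08:30, 09:40–10:20, 12:00–15:10, 15:20–16:00.
Wei ∩ Kira ∩ Liang: 07:00–08:30, 12:00–13:40, 14:10–15:10.
Wei ∩ Kira ∩ Liang ∩ Jamal: 07:00–08:30, 13:20–13:40, 14:10–15:10.
Wei ∩ Kira ∩ Liang ∩ Jamal ∩ Dana: 07:00–07:40, 14:10–14:20.
Windows ≥ 40 min: 07:00–07:40.

07:00–07:40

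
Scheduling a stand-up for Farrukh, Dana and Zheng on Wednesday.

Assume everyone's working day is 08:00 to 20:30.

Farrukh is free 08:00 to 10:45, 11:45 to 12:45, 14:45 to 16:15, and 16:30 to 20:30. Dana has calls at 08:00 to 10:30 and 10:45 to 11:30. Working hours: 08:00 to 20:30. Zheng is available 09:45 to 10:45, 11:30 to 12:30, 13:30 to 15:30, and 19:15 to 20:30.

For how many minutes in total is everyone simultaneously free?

180 minutes

Dana free within 08:00–20:30: 10:30–10:45, 11:30–20:30.
Farrukh ∩ Dana: 10:30–10:45, 11:45–12:45, 14:45–16:15, 16:30–20:30.
Farrukh ∩ Dana ∩ Zheng: 10:30–10:45, 11:45–12:30, 14:45–15:30, 19:15–20:30.
Total common minutes: 15 + 45 + 45 + 75 = 180.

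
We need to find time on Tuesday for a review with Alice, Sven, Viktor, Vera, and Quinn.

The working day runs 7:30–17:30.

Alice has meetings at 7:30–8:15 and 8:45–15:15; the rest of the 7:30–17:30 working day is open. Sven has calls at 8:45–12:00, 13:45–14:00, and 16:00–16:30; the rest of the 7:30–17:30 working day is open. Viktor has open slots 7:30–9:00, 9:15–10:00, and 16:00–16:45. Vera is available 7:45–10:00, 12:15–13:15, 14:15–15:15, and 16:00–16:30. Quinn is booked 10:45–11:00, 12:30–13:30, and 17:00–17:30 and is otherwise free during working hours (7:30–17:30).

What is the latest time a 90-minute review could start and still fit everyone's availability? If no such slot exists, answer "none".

none

Alice free within 07:30–17:30: 08:15–08:45, 15:15–17:30.
Sven free within 07:30–17:30: 07:30–08:45, 12:00–13:45, 14:00–16:00, 16:30–17:30.
Quinn free within 07:30–17:30: 07:30–10:45, 11:00–12:30, 13:30–17:00.
Alice ∩ Sven: 08:15–08:45, 15:15–16:00, 16:30–17:30.
Alice ∩ Sven ∩ Viktor: 08:15–08:45, 16:30–16:45.
Alice ∩ Sven ∩ Viktor ∩ Vera: 08:15–08:45.
Alice ∩ Sven ∩ Viktor ∩ Vera ∩ Quinn: 08:15–08:45.
Windows ≥ 90 min: (none).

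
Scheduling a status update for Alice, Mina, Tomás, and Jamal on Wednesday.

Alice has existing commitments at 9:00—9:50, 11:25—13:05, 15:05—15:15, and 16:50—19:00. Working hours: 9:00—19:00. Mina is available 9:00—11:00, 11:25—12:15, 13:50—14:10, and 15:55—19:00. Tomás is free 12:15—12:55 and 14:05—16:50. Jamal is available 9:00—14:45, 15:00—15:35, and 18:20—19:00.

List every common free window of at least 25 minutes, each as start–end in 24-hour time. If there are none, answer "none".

none

Alice free within 09:00–19:00: 09:50–11:25, 13:05–15:05, 15:15–16:50.
Alice ∩ Mina: 09:50–11:00, 13:50–14:10, 15:55–16:50.
Alice ∩ Mina ∩ Tomás: 14:05–14:10, 15:55–16:50.
Alice ∩ Mina ∩ Tomás ∩ Jamal: 14:05–14:10.
Windows ≥ 25 min: (none).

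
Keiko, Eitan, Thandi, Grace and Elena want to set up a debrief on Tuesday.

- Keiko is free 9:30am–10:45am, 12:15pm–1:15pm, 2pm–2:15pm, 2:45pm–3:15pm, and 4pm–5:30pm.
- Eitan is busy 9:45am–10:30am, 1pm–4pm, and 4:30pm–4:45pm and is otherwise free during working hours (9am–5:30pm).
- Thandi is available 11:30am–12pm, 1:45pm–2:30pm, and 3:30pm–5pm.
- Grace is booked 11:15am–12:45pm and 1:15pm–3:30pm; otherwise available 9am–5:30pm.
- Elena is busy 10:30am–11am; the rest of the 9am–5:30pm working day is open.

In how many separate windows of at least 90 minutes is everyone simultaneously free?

0

Eitan free within 09:00–17:30: 09:00–09:45, 10:30–13:00, 16:00–16:30, 16:45–17:30.
Grace free within 09:00–17:30: 09:00–11:15, 12:45–13:15, 15:30–17:30.
Elena free within 09:00–17:30: 09:00–10:30, 11:00–17:30.
Keiko ∩ Eitan: 09:30–09:45, 10:30–10:45, 12:15–13:00, 16:00–16:30, 16:45–17:30.
Keiko ∩ Eitan ∩ Thandi: 16:00–16:30, 16:45–17:00.
Keiko ∩ Eitan ∩ Thandi ∩ Grace: 16:00–16:30, 16:45–17:00.
Keiko ∩ Eitan ∩ Thandi ∩ Grace ∩ Elena: 16:00–16:30, 16:45–17:00.
Windows ≥ 90 min: (none).
That's 0 windows.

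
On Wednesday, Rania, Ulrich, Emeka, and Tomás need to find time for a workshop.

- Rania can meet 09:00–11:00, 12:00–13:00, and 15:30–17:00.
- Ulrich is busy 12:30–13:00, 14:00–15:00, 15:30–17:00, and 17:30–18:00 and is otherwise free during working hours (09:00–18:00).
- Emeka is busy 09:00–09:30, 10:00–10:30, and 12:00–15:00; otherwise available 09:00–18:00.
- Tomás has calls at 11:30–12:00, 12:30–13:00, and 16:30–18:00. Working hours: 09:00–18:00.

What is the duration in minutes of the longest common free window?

Ulrich free within 09:00–18:00: 09:00–12:30, 13:00–14:00, 15:00–15:30, 17:00–17:30.
Emeka free within 09:00–18:00: 09:30–10:00, 10:30–12:00, 15:00–18:00.
Tomás free within 09:00–18:00: 09:00–11:30, 12:00–12:30, 13:00–16:30.
Rania ∩ Ulrich: 09:00–11:00, 12:00–12:30.
Rania ∩ Ulrich ∩ Emeka: 09:30–10:00, 10:30–11:00.
Rania ∩ Ulrich ∩ Emeka ∩ Tomás: 09:30–10:00, 10:30–11:00.
Common window lengths: 30, 30 min; longest is 30.

30 minutes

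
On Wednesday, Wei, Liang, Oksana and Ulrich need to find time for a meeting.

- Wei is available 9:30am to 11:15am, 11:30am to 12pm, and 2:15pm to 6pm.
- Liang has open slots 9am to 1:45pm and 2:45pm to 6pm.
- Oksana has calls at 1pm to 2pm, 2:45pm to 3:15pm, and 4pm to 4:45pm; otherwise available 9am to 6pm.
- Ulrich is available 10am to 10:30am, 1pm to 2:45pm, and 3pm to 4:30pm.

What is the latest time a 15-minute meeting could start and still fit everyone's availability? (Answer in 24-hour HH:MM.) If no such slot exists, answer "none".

15:45

Oksana free within 09:00–18:00: 09:00–13:00, 14:00–14:45, 15:15–16:00, 16:45–18:00.
Wei ∩ Liang: 09:30–11:15, 11:30–12:00, 14:45–18:00.
Wei ∩ Liang ∩ Oksana: 09:30–11:15, 11:30–12:00, 15:15–16:00, 16:45–18:00.
Wei ∩ Liang ∩ Oksana ∩ Ulrich: 10:00–10:30, 15:15–16:00.
Windows ≥ 15 min: 10:00–10:30, 15:15–16:00.
Latest start in the last window 15:15–16:00 is 16:00 − 15 min = 15:45.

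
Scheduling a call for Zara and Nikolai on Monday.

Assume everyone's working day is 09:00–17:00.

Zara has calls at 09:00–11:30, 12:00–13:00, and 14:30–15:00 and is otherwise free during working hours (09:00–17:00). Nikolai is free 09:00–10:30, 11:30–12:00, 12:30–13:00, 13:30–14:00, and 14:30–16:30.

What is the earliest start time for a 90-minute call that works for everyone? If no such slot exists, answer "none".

15:00

Zara free within 09:00–17:00: 11:30–12:00, 13:00–14:30, 15:00–17:00.
Zara ∩ Nikolai: 11:30–12:00, 13:30–14:00, 15:00–16:30.
Windows ≥ 90 min: 15:00–16:30.
Earliest such window starts at 15:00.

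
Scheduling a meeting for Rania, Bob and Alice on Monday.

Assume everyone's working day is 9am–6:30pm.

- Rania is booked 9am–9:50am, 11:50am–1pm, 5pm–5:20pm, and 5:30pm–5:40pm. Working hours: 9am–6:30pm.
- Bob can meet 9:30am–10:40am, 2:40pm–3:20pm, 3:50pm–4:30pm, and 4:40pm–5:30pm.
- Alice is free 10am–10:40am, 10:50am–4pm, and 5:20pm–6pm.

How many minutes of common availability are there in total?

Rania free within 09:00–18:30: 09:50–11:50, 13:00–17:00, 17:20–17:30, 17:40–18:30.
Rania ∩ Bob: 09:50–10:40, 14:40–15:20, 15:50–16:30, 16:40–17:00, 17:20–17:30.
Rania ∩ Bob ∩ Alice: 10:00–10:40, 14:40–15:20, 15:50–16:00, 17:20–17:30.
Total common minutes: 40 + 40 + 10 + 10 = 100.

100 minutes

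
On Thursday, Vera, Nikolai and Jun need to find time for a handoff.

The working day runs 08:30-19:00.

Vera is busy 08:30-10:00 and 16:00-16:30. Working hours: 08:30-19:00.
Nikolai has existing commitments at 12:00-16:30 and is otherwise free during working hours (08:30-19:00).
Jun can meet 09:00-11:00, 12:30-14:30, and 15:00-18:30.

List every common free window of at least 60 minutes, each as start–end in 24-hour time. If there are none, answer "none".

Vera free within 08:30–19:00: 10:00–16:00, 16:30–19:00.
Nikolai free within 08:30–19:00: 08:30–12:00, 16:30–19:00.
Vera ∩ Nikolai: 10:00–12:00, 16:30–19:00.
Vera ∩ Nikolai ∩ Jun: 10:00–11:00, 16:30–18:30.
Windows ≥ 60 min: 10:00–11:00, 16:30–18:30.

10:00–11:00, 16:30–18:30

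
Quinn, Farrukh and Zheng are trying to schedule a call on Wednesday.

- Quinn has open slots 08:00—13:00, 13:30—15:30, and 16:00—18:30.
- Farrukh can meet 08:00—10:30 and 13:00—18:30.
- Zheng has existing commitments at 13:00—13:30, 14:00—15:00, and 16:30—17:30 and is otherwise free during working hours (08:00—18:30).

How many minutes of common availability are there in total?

Zheng free within 08:00–18:30: 08:00–13:00, 13:30–14:00, 15:00–16:30, 17:30–18:30.
Quinn ∩ Farrukh: 08:00–10:30, 13:30–15:30, 16:00–18:30.
Quinn ∩ Farrukh ∩ Zheng: 08:00–10:30, 13:30–14:00, 15:00–15:30, 16:00–16:30, 17:30–18:30.
Total common minutes: 150 + 30 + 30 + 30 + 60 = 300.

300 minutes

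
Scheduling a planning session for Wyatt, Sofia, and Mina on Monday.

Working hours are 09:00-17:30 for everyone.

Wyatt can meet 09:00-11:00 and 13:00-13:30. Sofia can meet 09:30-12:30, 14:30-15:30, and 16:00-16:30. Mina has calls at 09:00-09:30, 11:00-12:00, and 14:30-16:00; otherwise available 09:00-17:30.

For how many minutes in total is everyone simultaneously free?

Mina free within 09:00–17:30: 09:30–11:00, 12:00–14:30, 16:00–17:30.
Wyatt ∩ Sofia: 09:30–11:00.
Wyatt ∩ Sofia ∩ Mina: 09:30–11:00.
Total common minutes: 90.

90 minutes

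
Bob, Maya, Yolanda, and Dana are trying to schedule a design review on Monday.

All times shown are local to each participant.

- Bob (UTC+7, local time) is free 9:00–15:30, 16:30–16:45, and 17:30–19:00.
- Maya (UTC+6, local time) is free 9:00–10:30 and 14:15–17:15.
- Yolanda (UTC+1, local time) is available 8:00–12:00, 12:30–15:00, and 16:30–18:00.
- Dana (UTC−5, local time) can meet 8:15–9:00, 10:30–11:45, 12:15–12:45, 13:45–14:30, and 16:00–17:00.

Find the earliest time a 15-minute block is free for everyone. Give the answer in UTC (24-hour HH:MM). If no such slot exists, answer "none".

none

Bob → UTC: 02:00–08:30, 09:30–09:45, 10:30–12:00.
Maya → UTC: 03:00–04:30, 08:15–11:15.
Yolanda → UTC: 07:00–11:00, 11:30–14:00, 15:30–17:00.
Dana → UTC: 13:15–14:00, 15:30–16:45, 17:15–17:45, 18:45–19:30, 21:00–22:00.
Bob ∩ Maya: 03:00–04:30, 08:15–08:30, 09:30–09:45, 10:30–11:15.
Bob ∩ Maya ∩ Yolanda: 08:15–08:30, 09:30–09:45, 10:30–11:00.
Bob ∩ Maya ∩ Yolanda ∩ Dana: (none).
Windows ≥ 15 min: (none).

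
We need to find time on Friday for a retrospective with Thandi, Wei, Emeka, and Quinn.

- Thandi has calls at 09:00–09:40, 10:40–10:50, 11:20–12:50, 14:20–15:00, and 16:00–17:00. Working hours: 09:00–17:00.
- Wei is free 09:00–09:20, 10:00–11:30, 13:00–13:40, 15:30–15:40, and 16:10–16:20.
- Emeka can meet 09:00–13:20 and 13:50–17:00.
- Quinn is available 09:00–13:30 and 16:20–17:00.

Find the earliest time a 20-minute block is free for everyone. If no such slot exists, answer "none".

Thandi free within 09:00–17:00: 09:40–10:40, 10:50–11:20, 12:50–14:20, 15:00–16:00.
Thandi ∩ Wei: 10:00–10:40, 10:50–11:20, 13:00–13:40, 15:30–15:40.
Thandi ∩ Wei ∩ Emeka: 10:00–10:40, 10:50–11:20, 13:00–13:20, 15:30–15:40.
Thandi ∩ Wei ∩ Emeka ∩ Quinn: 10:00–10:40, 10:50–11:20, 13:00–13:20.
Windows ≥ 20 min: 10:00–10:40, 10:50–11:20, 13:00–13:20.
Earliest such window starts at 10:00.

10:00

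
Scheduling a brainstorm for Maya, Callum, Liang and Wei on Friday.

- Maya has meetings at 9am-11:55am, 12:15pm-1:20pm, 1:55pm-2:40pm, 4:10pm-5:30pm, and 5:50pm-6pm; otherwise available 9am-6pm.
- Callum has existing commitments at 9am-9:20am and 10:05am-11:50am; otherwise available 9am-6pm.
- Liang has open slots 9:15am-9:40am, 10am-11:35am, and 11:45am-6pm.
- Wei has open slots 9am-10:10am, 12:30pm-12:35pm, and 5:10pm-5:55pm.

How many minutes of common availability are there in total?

Maya free within 09:00–18:00: 11:55–12:15, 13:20–13:55, 14:40–16:10, 17:30–17:50.
Callum free within 09:00–18:00: 09:20–10:05, 11:50–18:00.
Maya ∩ Callum: 11:55–12:15, 13:20–13:55, 14:40–16:10, 17:30–17:50.
Maya ∩ Callum ∩ Liang: 11:55–12:15, 13:20–13:55, 14:40–16:10, 17:30–17:50.
Maya ∩ Callum ∩ Liang ∩ Wei: 17:30–17:50.
Total common minutes: 20.

20 minutes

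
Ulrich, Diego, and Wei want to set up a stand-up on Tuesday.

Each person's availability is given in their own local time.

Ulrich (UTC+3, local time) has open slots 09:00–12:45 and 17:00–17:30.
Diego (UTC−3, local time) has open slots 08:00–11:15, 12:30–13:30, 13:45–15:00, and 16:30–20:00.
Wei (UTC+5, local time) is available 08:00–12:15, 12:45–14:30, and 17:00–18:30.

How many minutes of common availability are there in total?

0 minutes

Ulrich → UTC: 06:00–09:45, 14:00–14:30.
Diego → UTC: 11:00–14:15, 15:30–16:30, 16:45–18:00, 19:30–23:00.
Wei → UTC: 03:00–07:15, 07:45–09:30, 12:00–13:30.
Ulrich ∩ Diego: 14:00–14:15.
Ulrich ∩ Diego ∩ Wei: (none).
Total common minutes: 0.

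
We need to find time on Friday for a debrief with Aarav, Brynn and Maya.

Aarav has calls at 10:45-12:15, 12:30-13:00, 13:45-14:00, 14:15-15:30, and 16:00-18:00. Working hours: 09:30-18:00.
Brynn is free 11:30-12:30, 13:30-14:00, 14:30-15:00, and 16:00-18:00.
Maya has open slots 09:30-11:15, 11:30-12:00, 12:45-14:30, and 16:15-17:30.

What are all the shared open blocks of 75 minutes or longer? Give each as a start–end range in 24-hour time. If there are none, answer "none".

Aarav free within 09:30–18:00: 09:30–10:45, 12:15–12:30, 13:00–13:45, 14:00–14:15, 15:30–16:00.
Aarav ∩ Brynn: 12:15–12:30, 13:30–13:45.
Aarav ∩ Brynn ∩ Maya: 13:30–13:45.
Windows ≥ 75 min: (none).

none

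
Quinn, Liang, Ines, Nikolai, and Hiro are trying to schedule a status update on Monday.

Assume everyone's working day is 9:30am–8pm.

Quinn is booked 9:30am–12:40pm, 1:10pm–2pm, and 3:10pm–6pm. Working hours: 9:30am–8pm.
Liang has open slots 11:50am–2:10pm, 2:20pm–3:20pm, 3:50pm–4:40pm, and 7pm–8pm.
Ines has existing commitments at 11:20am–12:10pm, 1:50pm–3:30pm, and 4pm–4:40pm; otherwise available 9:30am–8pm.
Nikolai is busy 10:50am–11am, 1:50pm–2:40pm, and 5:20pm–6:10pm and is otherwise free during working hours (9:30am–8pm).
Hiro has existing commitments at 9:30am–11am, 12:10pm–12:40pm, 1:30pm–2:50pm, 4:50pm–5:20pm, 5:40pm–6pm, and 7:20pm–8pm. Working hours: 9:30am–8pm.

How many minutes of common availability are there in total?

Quinn free within 09:30–20:00: 12:40–13:10, 14:00–15:10, 18:00–20:00.
Ines free within 09:30–20:00: 09:30–11:20, 12:10–13:50, 15:30–16:00, 16:40–20:00.
Nikolai free within 09:30–20:00: 09:30–10:50, 11:00–13:50, 14:40–17:20, 18:10–20:00.
Hiro free within 09:30–20:00: 11:00–12:10, 12:40–13:30, 14:50–16:50, 17:20–17:40, 18:00–19:20.
Quinn ∩ Liang: 12:40–13:10, 14:00–14:10, 14:20–15:10, 19:00–20:00.
Quinn ∩ Liang ∩ Ines: 12:40–13:10, 19:00–20:00.
Quinn ∩ Liang ∩ Ines ∩ Nikolai: 12:40–13:10, 19:00–20:00.
Quinn ∩ Liang ∩ Ines ∩ Nikolai ∩ Hiro: 12:40–13:10, 19:00–19:20.
Total common minutes: 30 + 20 = 50.

50 minutes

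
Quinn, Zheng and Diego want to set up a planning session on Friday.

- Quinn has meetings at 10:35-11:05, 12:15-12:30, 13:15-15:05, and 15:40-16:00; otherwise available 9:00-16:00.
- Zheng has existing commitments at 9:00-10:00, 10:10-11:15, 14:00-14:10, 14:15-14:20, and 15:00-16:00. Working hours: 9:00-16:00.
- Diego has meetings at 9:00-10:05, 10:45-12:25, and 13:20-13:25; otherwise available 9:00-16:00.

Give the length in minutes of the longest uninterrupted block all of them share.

45 minutes

Quinn free within 09:00–16:00: 09:00–10:35, 11:05–12:15, 12:30–13:15, 15:05–15:40.
Zheng free within 09:00–16:00: 10:00–10:10, 11:15–14:00, 14:10–14:15, 14:20–15:00.
Diego free within 09:00–16:00: 10:05–10:45, 12:25–13:20, 13:25–16:00.
Quinn ∩ Zheng: 10:00–10:10, 11:15–12:15, 12:30–13:15.
Quinn ∩ Zheng ∩ Diego: 10:05–10:10, 12:30–13:15.
Common window lengths: 5, 45 min; longest is 45.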